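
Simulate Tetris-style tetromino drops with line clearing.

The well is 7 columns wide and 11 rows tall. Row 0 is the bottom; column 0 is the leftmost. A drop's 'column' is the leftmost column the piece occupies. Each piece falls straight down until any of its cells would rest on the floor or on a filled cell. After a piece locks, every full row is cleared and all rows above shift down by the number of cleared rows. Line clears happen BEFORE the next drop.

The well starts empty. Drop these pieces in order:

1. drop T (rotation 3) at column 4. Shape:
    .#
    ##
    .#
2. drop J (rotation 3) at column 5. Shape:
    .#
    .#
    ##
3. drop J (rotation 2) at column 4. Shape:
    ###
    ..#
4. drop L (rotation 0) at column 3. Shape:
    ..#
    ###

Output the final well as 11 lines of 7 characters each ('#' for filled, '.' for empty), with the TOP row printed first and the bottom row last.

Answer: .......
.....#.
...###.
....###
......#
......#
......#
.....##
.....#.
....##.
.....#.

Derivation:
Drop 1: T rot3 at col 4 lands with bottom-row=0; cleared 0 line(s) (total 0); column heights now [0 0 0 0 2 3 0], max=3
Drop 2: J rot3 at col 5 lands with bottom-row=3; cleared 0 line(s) (total 0); column heights now [0 0 0 0 2 4 6], max=6
Drop 3: J rot2 at col 4 lands with bottom-row=6; cleared 0 line(s) (total 0); column heights now [0 0 0 0 8 8 8], max=8
Drop 4: L rot0 at col 3 lands with bottom-row=8; cleared 0 line(s) (total 0); column heights now [0 0 0 9 9 10 8], max=10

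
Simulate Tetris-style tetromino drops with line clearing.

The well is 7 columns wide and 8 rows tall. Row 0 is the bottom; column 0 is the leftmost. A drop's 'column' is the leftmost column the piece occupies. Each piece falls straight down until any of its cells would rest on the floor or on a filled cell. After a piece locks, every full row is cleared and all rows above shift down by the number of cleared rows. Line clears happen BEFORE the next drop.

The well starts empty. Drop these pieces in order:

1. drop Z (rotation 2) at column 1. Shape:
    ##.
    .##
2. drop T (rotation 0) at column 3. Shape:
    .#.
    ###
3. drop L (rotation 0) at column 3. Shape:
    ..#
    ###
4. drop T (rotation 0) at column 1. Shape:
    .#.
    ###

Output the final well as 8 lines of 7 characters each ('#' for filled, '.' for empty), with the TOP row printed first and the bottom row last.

Answer: .......
.......
..#....
.###.#.
...###.
....#..
.#####.
..##...

Derivation:
Drop 1: Z rot2 at col 1 lands with bottom-row=0; cleared 0 line(s) (total 0); column heights now [0 2 2 1 0 0 0], max=2
Drop 2: T rot0 at col 3 lands with bottom-row=1; cleared 0 line(s) (total 0); column heights now [0 2 2 2 3 2 0], max=3
Drop 3: L rot0 at col 3 lands with bottom-row=3; cleared 0 line(s) (total 0); column heights now [0 2 2 4 4 5 0], max=5
Drop 4: T rot0 at col 1 lands with bottom-row=4; cleared 0 line(s) (total 0); column heights now [0 5 6 5 4 5 0], max=6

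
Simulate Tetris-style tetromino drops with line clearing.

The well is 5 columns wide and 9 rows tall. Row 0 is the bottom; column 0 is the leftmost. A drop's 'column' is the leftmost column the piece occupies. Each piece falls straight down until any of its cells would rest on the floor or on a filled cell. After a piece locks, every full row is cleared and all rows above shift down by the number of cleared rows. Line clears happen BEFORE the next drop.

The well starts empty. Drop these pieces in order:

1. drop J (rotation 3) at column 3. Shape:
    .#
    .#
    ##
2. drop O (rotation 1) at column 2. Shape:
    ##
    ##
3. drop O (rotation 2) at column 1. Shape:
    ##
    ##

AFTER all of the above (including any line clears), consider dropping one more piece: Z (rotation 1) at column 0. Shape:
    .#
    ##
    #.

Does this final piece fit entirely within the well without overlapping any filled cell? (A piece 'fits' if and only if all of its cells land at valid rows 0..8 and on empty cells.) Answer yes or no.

Answer: yes

Derivation:
Drop 1: J rot3 at col 3 lands with bottom-row=0; cleared 0 line(s) (total 0); column heights now [0 0 0 1 3], max=3
Drop 2: O rot1 at col 2 lands with bottom-row=1; cleared 0 line(s) (total 0); column heights now [0 0 3 3 3], max=3
Drop 3: O rot2 at col 1 lands with bottom-row=3; cleared 0 line(s) (total 0); column heights now [0 5 5 3 3], max=5
Test piece Z rot1 at col 0 (width 2): heights before test = [0 5 5 3 3]; fits = True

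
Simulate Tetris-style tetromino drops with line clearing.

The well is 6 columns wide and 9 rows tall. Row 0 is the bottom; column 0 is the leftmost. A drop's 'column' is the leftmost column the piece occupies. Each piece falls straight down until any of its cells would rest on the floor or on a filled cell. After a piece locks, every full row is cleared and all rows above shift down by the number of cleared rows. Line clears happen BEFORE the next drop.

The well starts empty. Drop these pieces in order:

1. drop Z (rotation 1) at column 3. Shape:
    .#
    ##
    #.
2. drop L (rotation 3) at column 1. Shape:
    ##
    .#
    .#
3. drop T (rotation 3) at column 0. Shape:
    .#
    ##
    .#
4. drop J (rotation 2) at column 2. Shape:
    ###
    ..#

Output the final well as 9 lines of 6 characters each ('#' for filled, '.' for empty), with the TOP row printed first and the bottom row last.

Drop 1: Z rot1 at col 3 lands with bottom-row=0; cleared 0 line(s) (total 0); column heights now [0 0 0 2 3 0], max=3
Drop 2: L rot3 at col 1 lands with bottom-row=0; cleared 0 line(s) (total 0); column heights now [0 3 3 2 3 0], max=3
Drop 3: T rot3 at col 0 lands with bottom-row=3; cleared 0 line(s) (total 0); column heights now [5 6 3 2 3 0], max=6
Drop 4: J rot2 at col 2 lands with bottom-row=3; cleared 0 line(s) (total 0); column heights now [5 6 5 5 5 0], max=6

Answer: ......
......
......
.#....
#####.
.#..#.
.##.#.
..###.
..##..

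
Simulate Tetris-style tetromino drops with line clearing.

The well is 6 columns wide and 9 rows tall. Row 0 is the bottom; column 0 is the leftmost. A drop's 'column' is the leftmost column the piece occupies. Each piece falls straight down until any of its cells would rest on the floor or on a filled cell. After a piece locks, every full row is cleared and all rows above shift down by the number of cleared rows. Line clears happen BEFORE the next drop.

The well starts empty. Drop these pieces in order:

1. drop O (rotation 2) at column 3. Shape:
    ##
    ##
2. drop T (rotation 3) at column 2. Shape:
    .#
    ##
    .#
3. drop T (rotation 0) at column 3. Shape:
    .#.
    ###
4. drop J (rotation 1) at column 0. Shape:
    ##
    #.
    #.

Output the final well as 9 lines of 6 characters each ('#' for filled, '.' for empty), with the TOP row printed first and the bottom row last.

Drop 1: O rot2 at col 3 lands with bottom-row=0; cleared 0 line(s) (total 0); column heights now [0 0 0 2 2 0], max=2
Drop 2: T rot3 at col 2 lands with bottom-row=2; cleared 0 line(s) (total 0); column heights now [0 0 4 5 2 0], max=5
Drop 3: T rot0 at col 3 lands with bottom-row=5; cleared 0 line(s) (total 0); column heights now [0 0 4 6 7 6], max=7
Drop 4: J rot1 at col 0 lands with bottom-row=0; cleared 0 line(s) (total 0); column heights now [3 3 4 6 7 6], max=7

Answer: ......
......
....#.
...###
...#..
..##..
##.#..
#..##.
#..##.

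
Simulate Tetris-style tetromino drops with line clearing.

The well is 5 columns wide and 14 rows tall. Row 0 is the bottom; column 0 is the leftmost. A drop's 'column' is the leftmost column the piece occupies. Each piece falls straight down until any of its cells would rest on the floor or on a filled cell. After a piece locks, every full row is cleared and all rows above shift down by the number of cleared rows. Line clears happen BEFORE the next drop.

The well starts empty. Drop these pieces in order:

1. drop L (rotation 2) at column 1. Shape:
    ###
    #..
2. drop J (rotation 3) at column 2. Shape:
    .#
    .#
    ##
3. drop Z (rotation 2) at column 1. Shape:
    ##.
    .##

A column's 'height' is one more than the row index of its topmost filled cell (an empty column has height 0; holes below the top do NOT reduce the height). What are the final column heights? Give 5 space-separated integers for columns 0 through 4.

Answer: 0 7 7 6 0

Derivation:
Drop 1: L rot2 at col 1 lands with bottom-row=0; cleared 0 line(s) (total 0); column heights now [0 2 2 2 0], max=2
Drop 2: J rot3 at col 2 lands with bottom-row=2; cleared 0 line(s) (total 0); column heights now [0 2 3 5 0], max=5
Drop 3: Z rot2 at col 1 lands with bottom-row=5; cleared 0 line(s) (total 0); column heights now [0 7 7 6 0], max=7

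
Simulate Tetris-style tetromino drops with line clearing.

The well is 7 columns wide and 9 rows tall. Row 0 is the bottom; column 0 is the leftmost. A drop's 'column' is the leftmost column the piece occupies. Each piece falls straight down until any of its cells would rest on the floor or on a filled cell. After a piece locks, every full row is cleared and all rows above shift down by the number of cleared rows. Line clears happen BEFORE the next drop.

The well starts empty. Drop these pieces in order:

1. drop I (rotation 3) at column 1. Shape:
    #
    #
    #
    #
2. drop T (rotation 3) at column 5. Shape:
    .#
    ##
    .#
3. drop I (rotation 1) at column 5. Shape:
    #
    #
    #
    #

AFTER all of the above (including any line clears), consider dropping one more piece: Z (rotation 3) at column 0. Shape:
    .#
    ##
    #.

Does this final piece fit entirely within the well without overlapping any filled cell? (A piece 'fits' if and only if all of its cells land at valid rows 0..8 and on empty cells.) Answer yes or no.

Answer: yes

Derivation:
Drop 1: I rot3 at col 1 lands with bottom-row=0; cleared 0 line(s) (total 0); column heights now [0 4 0 0 0 0 0], max=4
Drop 2: T rot3 at col 5 lands with bottom-row=0; cleared 0 line(s) (total 0); column heights now [0 4 0 0 0 2 3], max=4
Drop 3: I rot1 at col 5 lands with bottom-row=2; cleared 0 line(s) (total 0); column heights now [0 4 0 0 0 6 3], max=6
Test piece Z rot3 at col 0 (width 2): heights before test = [0 4 0 0 0 6 3]; fits = True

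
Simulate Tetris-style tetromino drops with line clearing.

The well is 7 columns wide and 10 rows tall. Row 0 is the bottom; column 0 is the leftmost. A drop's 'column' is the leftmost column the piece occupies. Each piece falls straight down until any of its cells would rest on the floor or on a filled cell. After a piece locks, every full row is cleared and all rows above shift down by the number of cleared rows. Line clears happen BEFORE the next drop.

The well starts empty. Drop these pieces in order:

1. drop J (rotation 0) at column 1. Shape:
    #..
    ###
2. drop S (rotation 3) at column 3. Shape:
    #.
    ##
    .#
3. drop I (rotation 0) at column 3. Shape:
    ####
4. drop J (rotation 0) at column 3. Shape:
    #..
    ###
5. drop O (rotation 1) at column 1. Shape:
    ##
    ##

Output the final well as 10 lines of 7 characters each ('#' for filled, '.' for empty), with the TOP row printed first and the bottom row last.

Answer: .......
.......
.......
.......
...#...
...###.
.######
.###...
.#.##..
.####..

Derivation:
Drop 1: J rot0 at col 1 lands with bottom-row=0; cleared 0 line(s) (total 0); column heights now [0 2 1 1 0 0 0], max=2
Drop 2: S rot3 at col 3 lands with bottom-row=0; cleared 0 line(s) (total 0); column heights now [0 2 1 3 2 0 0], max=3
Drop 3: I rot0 at col 3 lands with bottom-row=3; cleared 0 line(s) (total 0); column heights now [0 2 1 4 4 4 4], max=4
Drop 4: J rot0 at col 3 lands with bottom-row=4; cleared 0 line(s) (total 0); column heights now [0 2 1 6 5 5 4], max=6
Drop 5: O rot1 at col 1 lands with bottom-row=2; cleared 0 line(s) (total 0); column heights now [0 4 4 6 5 5 4], max=6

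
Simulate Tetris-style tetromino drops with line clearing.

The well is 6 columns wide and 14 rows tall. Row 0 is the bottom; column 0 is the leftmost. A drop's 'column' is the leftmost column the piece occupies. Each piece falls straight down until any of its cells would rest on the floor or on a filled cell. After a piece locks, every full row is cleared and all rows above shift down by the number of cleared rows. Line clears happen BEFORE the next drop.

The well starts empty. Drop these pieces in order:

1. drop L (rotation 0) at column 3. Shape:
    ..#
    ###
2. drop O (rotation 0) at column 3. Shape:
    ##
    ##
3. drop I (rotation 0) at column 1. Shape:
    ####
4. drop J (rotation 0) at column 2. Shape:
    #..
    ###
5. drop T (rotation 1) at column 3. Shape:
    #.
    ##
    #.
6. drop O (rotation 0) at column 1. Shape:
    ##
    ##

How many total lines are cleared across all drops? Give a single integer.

Drop 1: L rot0 at col 3 lands with bottom-row=0; cleared 0 line(s) (total 0); column heights now [0 0 0 1 1 2], max=2
Drop 2: O rot0 at col 3 lands with bottom-row=1; cleared 0 line(s) (total 0); column heights now [0 0 0 3 3 2], max=3
Drop 3: I rot0 at col 1 lands with bottom-row=3; cleared 0 line(s) (total 0); column heights now [0 4 4 4 4 2], max=4
Drop 4: J rot0 at col 2 lands with bottom-row=4; cleared 0 line(s) (total 0); column heights now [0 4 6 5 5 2], max=6
Drop 5: T rot1 at col 3 lands with bottom-row=5; cleared 0 line(s) (total 0); column heights now [0 4 6 8 7 2], max=8
Drop 6: O rot0 at col 1 lands with bottom-row=6; cleared 0 line(s) (total 0); column heights now [0 8 8 8 7 2], max=8

Answer: 0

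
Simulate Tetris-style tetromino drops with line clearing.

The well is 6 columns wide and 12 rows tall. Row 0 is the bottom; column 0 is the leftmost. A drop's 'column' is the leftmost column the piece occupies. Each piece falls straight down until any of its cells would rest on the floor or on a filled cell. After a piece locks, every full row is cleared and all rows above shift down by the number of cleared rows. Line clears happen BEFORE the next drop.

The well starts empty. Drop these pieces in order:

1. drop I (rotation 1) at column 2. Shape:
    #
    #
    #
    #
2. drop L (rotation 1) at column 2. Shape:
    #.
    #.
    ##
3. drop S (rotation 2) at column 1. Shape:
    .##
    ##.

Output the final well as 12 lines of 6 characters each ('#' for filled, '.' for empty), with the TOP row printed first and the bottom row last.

Answer: ......
......
......
..##..
.##...
..#...
..#...
..##..
..#...
..#...
..#...
..#...

Derivation:
Drop 1: I rot1 at col 2 lands with bottom-row=0; cleared 0 line(s) (total 0); column heights now [0 0 4 0 0 0], max=4
Drop 2: L rot1 at col 2 lands with bottom-row=4; cleared 0 line(s) (total 0); column heights now [0 0 7 5 0 0], max=7
Drop 3: S rot2 at col 1 lands with bottom-row=7; cleared 0 line(s) (total 0); column heights now [0 8 9 9 0 0], max=9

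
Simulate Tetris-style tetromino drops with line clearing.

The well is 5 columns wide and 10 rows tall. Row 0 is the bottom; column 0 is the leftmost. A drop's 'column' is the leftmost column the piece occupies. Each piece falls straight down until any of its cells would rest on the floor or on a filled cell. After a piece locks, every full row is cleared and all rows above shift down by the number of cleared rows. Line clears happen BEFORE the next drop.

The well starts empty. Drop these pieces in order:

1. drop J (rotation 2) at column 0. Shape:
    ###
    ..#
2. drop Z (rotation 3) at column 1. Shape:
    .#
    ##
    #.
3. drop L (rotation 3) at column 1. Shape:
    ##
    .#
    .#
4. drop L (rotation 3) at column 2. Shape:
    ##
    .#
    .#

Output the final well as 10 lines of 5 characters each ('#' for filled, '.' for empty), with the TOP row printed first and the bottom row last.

Answer: .....
..##.
.###.
..##.
..#..
..#..
.##..
.#...
###..
..#..

Derivation:
Drop 1: J rot2 at col 0 lands with bottom-row=0; cleared 0 line(s) (total 0); column heights now [2 2 2 0 0], max=2
Drop 2: Z rot3 at col 1 lands with bottom-row=2; cleared 0 line(s) (total 0); column heights now [2 4 5 0 0], max=5
Drop 3: L rot3 at col 1 lands with bottom-row=5; cleared 0 line(s) (total 0); column heights now [2 8 8 0 0], max=8
Drop 4: L rot3 at col 2 lands with bottom-row=6; cleared 0 line(s) (total 0); column heights now [2 8 9 9 0], max=9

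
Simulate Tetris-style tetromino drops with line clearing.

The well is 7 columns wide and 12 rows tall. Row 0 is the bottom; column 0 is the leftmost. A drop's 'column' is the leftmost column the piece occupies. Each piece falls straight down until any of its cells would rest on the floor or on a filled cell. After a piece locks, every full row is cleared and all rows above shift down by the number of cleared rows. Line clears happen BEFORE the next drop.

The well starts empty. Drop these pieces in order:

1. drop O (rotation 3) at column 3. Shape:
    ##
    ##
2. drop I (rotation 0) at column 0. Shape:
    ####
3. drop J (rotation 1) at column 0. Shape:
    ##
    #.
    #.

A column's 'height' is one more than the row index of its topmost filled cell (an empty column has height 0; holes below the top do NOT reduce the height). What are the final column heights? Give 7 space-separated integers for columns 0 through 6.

Drop 1: O rot3 at col 3 lands with bottom-row=0; cleared 0 line(s) (total 0); column heights now [0 0 0 2 2 0 0], max=2
Drop 2: I rot0 at col 0 lands with bottom-row=2; cleared 0 line(s) (total 0); column heights now [3 3 3 3 2 0 0], max=3
Drop 3: J rot1 at col 0 lands with bottom-row=3; cleared 0 line(s) (total 0); column heights now [6 6 3 3 2 0 0], max=6

Answer: 6 6 3 3 2 0 0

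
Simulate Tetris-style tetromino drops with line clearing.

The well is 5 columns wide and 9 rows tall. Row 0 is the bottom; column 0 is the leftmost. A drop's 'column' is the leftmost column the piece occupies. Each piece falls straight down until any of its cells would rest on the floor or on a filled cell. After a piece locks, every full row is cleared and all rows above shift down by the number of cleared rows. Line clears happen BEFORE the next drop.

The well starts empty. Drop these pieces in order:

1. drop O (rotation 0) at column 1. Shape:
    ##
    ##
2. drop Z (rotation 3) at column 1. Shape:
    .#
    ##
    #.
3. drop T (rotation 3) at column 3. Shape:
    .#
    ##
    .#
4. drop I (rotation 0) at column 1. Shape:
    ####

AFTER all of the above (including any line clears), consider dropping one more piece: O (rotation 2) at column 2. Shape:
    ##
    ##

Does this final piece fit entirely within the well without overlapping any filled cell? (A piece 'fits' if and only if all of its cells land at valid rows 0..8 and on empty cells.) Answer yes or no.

Answer: yes

Derivation:
Drop 1: O rot0 at col 1 lands with bottom-row=0; cleared 0 line(s) (total 0); column heights now [0 2 2 0 0], max=2
Drop 2: Z rot3 at col 1 lands with bottom-row=2; cleared 0 line(s) (total 0); column heights now [0 4 5 0 0], max=5
Drop 3: T rot3 at col 3 lands with bottom-row=0; cleared 0 line(s) (total 0); column heights now [0 4 5 2 3], max=5
Drop 4: I rot0 at col 1 lands with bottom-row=5; cleared 0 line(s) (total 0); column heights now [0 6 6 6 6], max=6
Test piece O rot2 at col 2 (width 2): heights before test = [0 6 6 6 6]; fits = True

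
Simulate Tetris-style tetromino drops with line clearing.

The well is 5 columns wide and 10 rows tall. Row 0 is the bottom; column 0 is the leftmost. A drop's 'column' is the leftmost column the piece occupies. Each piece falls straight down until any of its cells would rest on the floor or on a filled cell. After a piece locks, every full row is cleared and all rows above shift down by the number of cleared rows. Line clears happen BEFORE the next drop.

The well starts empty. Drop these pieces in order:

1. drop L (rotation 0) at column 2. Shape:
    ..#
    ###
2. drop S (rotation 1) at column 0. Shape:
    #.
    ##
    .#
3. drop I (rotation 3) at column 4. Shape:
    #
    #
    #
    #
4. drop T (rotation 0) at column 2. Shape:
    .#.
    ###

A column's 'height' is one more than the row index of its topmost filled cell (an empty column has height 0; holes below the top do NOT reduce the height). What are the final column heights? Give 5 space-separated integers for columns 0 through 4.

Answer: 3 2 7 8 7

Derivation:
Drop 1: L rot0 at col 2 lands with bottom-row=0; cleared 0 line(s) (total 0); column heights now [0 0 1 1 2], max=2
Drop 2: S rot1 at col 0 lands with bottom-row=0; cleared 0 line(s) (total 0); column heights now [3 2 1 1 2], max=3
Drop 3: I rot3 at col 4 lands with bottom-row=2; cleared 0 line(s) (total 0); column heights now [3 2 1 1 6], max=6
Drop 4: T rot0 at col 2 lands with bottom-row=6; cleared 0 line(s) (total 0); column heights now [3 2 7 8 7], max=8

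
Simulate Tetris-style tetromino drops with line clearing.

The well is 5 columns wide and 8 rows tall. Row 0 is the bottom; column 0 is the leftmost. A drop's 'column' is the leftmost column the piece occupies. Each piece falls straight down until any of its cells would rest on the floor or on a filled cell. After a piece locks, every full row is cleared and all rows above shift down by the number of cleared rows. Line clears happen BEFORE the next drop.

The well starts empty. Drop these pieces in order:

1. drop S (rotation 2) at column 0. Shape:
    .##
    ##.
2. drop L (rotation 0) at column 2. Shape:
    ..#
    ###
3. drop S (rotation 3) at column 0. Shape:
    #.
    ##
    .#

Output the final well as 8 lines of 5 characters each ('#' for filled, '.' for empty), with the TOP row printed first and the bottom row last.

Drop 1: S rot2 at col 0 lands with bottom-row=0; cleared 0 line(s) (total 0); column heights now [1 2 2 0 0], max=2
Drop 2: L rot0 at col 2 lands with bottom-row=2; cleared 0 line(s) (total 0); column heights now [1 2 3 3 4], max=4
Drop 3: S rot3 at col 0 lands with bottom-row=2; cleared 0 line(s) (total 0); column heights now [5 4 3 3 4], max=5

Answer: .....
.....
.....
#....
##..#
.####
.##..
##...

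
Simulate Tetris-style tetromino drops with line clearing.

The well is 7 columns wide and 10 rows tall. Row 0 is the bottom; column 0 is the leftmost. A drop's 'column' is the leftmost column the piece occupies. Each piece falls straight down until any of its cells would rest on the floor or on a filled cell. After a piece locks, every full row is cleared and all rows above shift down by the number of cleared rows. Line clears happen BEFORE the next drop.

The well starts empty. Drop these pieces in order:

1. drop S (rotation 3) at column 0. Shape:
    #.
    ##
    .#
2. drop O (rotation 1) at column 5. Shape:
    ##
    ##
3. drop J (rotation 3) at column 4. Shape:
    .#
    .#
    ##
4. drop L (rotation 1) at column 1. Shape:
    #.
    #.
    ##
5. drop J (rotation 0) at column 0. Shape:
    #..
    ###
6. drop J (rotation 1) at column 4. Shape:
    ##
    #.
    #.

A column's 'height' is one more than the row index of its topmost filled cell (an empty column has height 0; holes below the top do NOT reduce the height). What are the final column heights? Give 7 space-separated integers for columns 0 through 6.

Answer: 7 6 6 0 6 6 2

Derivation:
Drop 1: S rot3 at col 0 lands with bottom-row=0; cleared 0 line(s) (total 0); column heights now [3 2 0 0 0 0 0], max=3
Drop 2: O rot1 at col 5 lands with bottom-row=0; cleared 0 line(s) (total 0); column heights now [3 2 0 0 0 2 2], max=3
Drop 3: J rot3 at col 4 lands with bottom-row=2; cleared 0 line(s) (total 0); column heights now [3 2 0 0 3 5 2], max=5
Drop 4: L rot1 at col 1 lands with bottom-row=2; cleared 0 line(s) (total 0); column heights now [3 5 3 0 3 5 2], max=5
Drop 5: J rot0 at col 0 lands with bottom-row=5; cleared 0 line(s) (total 0); column heights now [7 6 6 0 3 5 2], max=7
Drop 6: J rot1 at col 4 lands with bottom-row=3; cleared 0 line(s) (total 0); column heights now [7 6 6 0 6 6 2], max=7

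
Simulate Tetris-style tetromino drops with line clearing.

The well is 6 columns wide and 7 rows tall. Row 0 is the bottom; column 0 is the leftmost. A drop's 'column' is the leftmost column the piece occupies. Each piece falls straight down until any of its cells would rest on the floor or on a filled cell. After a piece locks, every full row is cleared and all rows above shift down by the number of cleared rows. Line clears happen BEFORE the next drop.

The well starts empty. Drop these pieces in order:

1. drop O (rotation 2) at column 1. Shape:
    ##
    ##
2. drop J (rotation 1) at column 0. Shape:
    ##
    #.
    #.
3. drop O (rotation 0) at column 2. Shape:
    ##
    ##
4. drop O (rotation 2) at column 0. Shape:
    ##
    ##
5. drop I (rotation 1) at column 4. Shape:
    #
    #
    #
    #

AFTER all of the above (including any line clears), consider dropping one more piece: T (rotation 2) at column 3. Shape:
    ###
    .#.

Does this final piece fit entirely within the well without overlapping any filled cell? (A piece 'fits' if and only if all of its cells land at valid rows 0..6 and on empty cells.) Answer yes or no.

Drop 1: O rot2 at col 1 lands with bottom-row=0; cleared 0 line(s) (total 0); column heights now [0 2 2 0 0 0], max=2
Drop 2: J rot1 at col 0 lands with bottom-row=0; cleared 0 line(s) (total 0); column heights now [3 3 2 0 0 0], max=3
Drop 3: O rot0 at col 2 lands with bottom-row=2; cleared 0 line(s) (total 0); column heights now [3 3 4 4 0 0], max=4
Drop 4: O rot2 at col 0 lands with bottom-row=3; cleared 0 line(s) (total 0); column heights now [5 5 4 4 0 0], max=5
Drop 5: I rot1 at col 4 lands with bottom-row=0; cleared 0 line(s) (total 0); column heights now [5 5 4 4 4 0], max=5
Test piece T rot2 at col 3 (width 3): heights before test = [5 5 4 4 4 0]; fits = True

Answer: yes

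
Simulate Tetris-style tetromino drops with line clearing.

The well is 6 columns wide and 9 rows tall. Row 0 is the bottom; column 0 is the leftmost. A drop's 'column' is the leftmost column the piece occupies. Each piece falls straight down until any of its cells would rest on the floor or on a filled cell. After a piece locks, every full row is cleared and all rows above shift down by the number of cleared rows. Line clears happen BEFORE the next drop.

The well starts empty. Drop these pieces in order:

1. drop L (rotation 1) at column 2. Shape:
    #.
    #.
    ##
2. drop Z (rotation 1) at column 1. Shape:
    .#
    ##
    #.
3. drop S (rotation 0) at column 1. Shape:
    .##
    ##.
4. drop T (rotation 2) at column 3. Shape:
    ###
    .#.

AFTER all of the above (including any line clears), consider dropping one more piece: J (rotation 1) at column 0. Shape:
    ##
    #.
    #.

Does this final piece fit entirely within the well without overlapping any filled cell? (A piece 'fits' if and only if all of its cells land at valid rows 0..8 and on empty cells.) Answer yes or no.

Drop 1: L rot1 at col 2 lands with bottom-row=0; cleared 0 line(s) (total 0); column heights now [0 0 3 1 0 0], max=3
Drop 2: Z rot1 at col 1 lands with bottom-row=2; cleared 0 line(s) (total 0); column heights now [0 4 5 1 0 0], max=5
Drop 3: S rot0 at col 1 lands with bottom-row=5; cleared 0 line(s) (total 0); column heights now [0 6 7 7 0 0], max=7
Drop 4: T rot2 at col 3 lands with bottom-row=6; cleared 0 line(s) (total 0); column heights now [0 6 7 8 8 8], max=8
Test piece J rot1 at col 0 (width 2): heights before test = [0 6 7 8 8 8]; fits = True

Answer: yes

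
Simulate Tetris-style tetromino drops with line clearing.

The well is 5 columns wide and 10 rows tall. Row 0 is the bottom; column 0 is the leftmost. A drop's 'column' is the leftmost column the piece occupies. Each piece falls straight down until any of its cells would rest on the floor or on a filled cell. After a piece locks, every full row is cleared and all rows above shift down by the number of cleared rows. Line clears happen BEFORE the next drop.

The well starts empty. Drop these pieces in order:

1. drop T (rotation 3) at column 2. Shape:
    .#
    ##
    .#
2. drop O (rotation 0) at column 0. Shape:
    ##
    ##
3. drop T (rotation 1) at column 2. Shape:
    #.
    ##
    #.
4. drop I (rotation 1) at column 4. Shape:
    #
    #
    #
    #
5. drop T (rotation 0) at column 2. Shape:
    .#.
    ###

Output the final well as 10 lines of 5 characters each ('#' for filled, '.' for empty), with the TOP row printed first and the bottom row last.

Answer: .....
.....
.....
.....
...#.
..###
..#..
..###
..###
##.##

Derivation:
Drop 1: T rot3 at col 2 lands with bottom-row=0; cleared 0 line(s) (total 0); column heights now [0 0 2 3 0], max=3
Drop 2: O rot0 at col 0 lands with bottom-row=0; cleared 0 line(s) (total 0); column heights now [2 2 2 3 0], max=3
Drop 3: T rot1 at col 2 lands with bottom-row=2; cleared 0 line(s) (total 0); column heights now [2 2 5 4 0], max=5
Drop 4: I rot1 at col 4 lands with bottom-row=0; cleared 1 line(s) (total 1); column heights now [1 1 4 3 3], max=4
Drop 5: T rot0 at col 2 lands with bottom-row=4; cleared 0 line(s) (total 1); column heights now [1 1 5 6 5], max=6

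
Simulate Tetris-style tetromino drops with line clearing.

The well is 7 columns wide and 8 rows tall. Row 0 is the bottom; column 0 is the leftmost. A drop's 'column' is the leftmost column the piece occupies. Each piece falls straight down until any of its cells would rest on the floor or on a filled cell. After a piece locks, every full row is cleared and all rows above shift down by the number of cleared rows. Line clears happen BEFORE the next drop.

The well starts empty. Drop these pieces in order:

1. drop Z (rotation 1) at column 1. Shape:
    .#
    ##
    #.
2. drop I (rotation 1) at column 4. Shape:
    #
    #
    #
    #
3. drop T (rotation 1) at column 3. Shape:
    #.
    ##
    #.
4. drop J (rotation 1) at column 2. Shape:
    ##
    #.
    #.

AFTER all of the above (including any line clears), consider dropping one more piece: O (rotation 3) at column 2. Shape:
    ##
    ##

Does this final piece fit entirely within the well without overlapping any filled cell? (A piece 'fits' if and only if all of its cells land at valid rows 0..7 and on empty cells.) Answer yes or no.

Answer: no

Derivation:
Drop 1: Z rot1 at col 1 lands with bottom-row=0; cleared 0 line(s) (total 0); column heights now [0 2 3 0 0 0 0], max=3
Drop 2: I rot1 at col 4 lands with bottom-row=0; cleared 0 line(s) (total 0); column heights now [0 2 3 0 4 0 0], max=4
Drop 3: T rot1 at col 3 lands with bottom-row=3; cleared 0 line(s) (total 0); column heights now [0 2 3 6 5 0 0], max=6
Drop 4: J rot1 at col 2 lands with bottom-row=4; cleared 0 line(s) (total 0); column heights now [0 2 7 7 5 0 0], max=7
Test piece O rot3 at col 2 (width 2): heights before test = [0 2 7 7 5 0 0]; fits = False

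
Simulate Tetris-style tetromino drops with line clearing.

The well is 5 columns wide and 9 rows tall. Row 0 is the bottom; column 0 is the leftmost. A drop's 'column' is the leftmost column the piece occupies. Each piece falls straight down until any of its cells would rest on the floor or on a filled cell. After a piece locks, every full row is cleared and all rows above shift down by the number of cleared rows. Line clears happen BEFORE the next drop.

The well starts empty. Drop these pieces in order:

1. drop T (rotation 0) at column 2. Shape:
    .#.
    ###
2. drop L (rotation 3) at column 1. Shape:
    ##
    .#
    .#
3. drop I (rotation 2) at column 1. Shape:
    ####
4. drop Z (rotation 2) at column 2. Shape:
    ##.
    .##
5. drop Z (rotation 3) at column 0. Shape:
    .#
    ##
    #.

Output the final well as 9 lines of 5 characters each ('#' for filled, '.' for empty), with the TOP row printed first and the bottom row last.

Answer: .....
.....
.....
.###.
##.##
.##..
..#..
..##.
..###

Derivation:
Drop 1: T rot0 at col 2 lands with bottom-row=0; cleared 0 line(s) (total 0); column heights now [0 0 1 2 1], max=2
Drop 2: L rot3 at col 1 lands with bottom-row=1; cleared 0 line(s) (total 0); column heights now [0 4 4 2 1], max=4
Drop 3: I rot2 at col 1 lands with bottom-row=4; cleared 0 line(s) (total 0); column heights now [0 5 5 5 5], max=5
Drop 4: Z rot2 at col 2 lands with bottom-row=5; cleared 0 line(s) (total 0); column heights now [0 5 7 7 6], max=7
Drop 5: Z rot3 at col 0 lands with bottom-row=4; cleared 1 line(s) (total 1); column heights now [5 6 6 6 5], max=6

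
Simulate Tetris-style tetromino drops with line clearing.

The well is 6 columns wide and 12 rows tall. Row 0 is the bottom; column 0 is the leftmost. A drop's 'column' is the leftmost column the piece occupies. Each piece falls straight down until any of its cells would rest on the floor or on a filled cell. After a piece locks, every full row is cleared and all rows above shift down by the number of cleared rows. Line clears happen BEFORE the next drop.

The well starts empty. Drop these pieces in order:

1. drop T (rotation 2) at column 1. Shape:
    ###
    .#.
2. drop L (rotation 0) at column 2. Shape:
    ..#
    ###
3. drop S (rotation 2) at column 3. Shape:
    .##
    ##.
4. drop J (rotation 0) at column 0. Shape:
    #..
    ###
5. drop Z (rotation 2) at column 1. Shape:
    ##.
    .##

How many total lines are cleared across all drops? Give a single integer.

Drop 1: T rot2 at col 1 lands with bottom-row=0; cleared 0 line(s) (total 0); column heights now [0 2 2 2 0 0], max=2
Drop 2: L rot0 at col 2 lands with bottom-row=2; cleared 0 line(s) (total 0); column heights now [0 2 3 3 4 0], max=4
Drop 3: S rot2 at col 3 lands with bottom-row=4; cleared 0 line(s) (total 0); column heights now [0 2 3 5 6 6], max=6
Drop 4: J rot0 at col 0 lands with bottom-row=3; cleared 0 line(s) (total 0); column heights now [5 4 4 5 6 6], max=6
Drop 5: Z rot2 at col 1 lands with bottom-row=5; cleared 0 line(s) (total 0); column heights now [5 7 7 6 6 6], max=7

Answer: 0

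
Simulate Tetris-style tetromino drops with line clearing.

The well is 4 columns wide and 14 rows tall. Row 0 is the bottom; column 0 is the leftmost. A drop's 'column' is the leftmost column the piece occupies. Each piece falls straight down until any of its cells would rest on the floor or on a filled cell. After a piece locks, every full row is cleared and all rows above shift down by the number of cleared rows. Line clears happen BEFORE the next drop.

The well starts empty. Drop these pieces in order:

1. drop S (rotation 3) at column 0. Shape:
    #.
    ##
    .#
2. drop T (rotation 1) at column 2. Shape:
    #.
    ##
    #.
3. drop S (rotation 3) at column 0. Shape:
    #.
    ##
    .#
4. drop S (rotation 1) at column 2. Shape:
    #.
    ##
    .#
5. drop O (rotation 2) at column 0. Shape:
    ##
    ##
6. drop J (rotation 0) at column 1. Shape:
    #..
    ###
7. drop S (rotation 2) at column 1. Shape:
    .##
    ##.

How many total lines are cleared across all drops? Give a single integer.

Drop 1: S rot3 at col 0 lands with bottom-row=0; cleared 0 line(s) (total 0); column heights now [3 2 0 0], max=3
Drop 2: T rot1 at col 2 lands with bottom-row=0; cleared 1 line(s) (total 1); column heights now [2 1 2 0], max=2
Drop 3: S rot3 at col 0 lands with bottom-row=1; cleared 0 line(s) (total 1); column heights now [4 3 2 0], max=4
Drop 4: S rot1 at col 2 lands with bottom-row=1; cleared 2 line(s) (total 3); column heights now [2 1 2 0], max=2
Drop 5: O rot2 at col 0 lands with bottom-row=2; cleared 0 line(s) (total 3); column heights now [4 4 2 0], max=4
Drop 6: J rot0 at col 1 lands with bottom-row=4; cleared 0 line(s) (total 3); column heights now [4 6 5 5], max=6
Drop 7: S rot2 at col 1 lands with bottom-row=6; cleared 0 line(s) (total 3); column heights now [4 7 8 8], max=8

Answer: 3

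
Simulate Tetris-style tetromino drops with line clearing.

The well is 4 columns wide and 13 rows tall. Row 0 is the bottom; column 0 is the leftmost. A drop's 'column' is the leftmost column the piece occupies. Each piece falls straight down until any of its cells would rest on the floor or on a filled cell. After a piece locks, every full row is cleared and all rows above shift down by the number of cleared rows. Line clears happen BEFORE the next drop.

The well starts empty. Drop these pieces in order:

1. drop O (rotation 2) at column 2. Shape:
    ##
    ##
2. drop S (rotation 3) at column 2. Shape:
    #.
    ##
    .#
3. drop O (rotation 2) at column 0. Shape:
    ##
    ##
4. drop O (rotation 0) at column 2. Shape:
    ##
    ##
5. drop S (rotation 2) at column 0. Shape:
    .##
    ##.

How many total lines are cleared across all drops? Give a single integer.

Drop 1: O rot2 at col 2 lands with bottom-row=0; cleared 0 line(s) (total 0); column heights now [0 0 2 2], max=2
Drop 2: S rot3 at col 2 lands with bottom-row=2; cleared 0 line(s) (total 0); column heights now [0 0 5 4], max=5
Drop 3: O rot2 at col 0 lands with bottom-row=0; cleared 2 line(s) (total 2); column heights now [0 0 3 2], max=3
Drop 4: O rot0 at col 2 lands with bottom-row=3; cleared 0 line(s) (total 2); column heights now [0 0 5 5], max=5
Drop 5: S rot2 at col 0 lands with bottom-row=4; cleared 1 line(s) (total 3); column heights now [0 5 5 4], max=5

Answer: 3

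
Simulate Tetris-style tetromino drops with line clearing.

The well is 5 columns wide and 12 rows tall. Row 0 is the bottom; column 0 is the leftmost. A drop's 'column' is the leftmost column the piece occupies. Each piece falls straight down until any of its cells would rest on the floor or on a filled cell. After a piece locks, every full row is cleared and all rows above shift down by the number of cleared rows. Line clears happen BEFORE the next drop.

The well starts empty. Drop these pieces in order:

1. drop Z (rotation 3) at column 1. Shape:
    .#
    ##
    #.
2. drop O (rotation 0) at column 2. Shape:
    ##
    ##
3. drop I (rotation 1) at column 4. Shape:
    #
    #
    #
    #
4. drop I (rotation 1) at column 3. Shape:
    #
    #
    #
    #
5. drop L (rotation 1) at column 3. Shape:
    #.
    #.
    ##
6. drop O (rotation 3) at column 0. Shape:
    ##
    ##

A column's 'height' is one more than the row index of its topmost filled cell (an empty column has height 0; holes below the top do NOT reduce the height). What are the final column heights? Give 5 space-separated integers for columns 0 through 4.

Drop 1: Z rot3 at col 1 lands with bottom-row=0; cleared 0 line(s) (total 0); column heights now [0 2 3 0 0], max=3
Drop 2: O rot0 at col 2 lands with bottom-row=3; cleared 0 line(s) (total 0); column heights now [0 2 5 5 0], max=5
Drop 3: I rot1 at col 4 lands with bottom-row=0; cleared 0 line(s) (total 0); column heights now [0 2 5 5 4], max=5
Drop 4: I rot1 at col 3 lands with bottom-row=5; cleared 0 line(s) (total 0); column heights now [0 2 5 9 4], max=9
Drop 5: L rot1 at col 3 lands with bottom-row=9; cleared 0 line(s) (total 0); column heights now [0 2 5 12 10], max=12
Drop 6: O rot3 at col 0 lands with bottom-row=2; cleared 1 line(s) (total 1); column heights now [3 3 4 11 9], max=11

Answer: 3 3 4 11 9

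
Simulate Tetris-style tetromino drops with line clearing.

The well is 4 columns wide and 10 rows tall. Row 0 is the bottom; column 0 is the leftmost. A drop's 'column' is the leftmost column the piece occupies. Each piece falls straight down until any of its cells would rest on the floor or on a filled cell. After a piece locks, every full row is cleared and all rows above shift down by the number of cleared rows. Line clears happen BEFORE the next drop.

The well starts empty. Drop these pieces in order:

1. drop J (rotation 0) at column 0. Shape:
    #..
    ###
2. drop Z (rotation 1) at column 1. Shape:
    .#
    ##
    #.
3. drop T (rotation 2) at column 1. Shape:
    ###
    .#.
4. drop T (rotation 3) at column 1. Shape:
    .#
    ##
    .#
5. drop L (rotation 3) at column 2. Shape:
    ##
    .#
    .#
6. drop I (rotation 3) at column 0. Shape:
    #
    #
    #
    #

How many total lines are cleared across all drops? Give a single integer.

Answer: 1

Derivation:
Drop 1: J rot0 at col 0 lands with bottom-row=0; cleared 0 line(s) (total 0); column heights now [2 1 1 0], max=2
Drop 2: Z rot1 at col 1 lands with bottom-row=1; cleared 0 line(s) (total 0); column heights now [2 3 4 0], max=4
Drop 3: T rot2 at col 1 lands with bottom-row=4; cleared 0 line(s) (total 0); column heights now [2 6 6 6], max=6
Drop 4: T rot3 at col 1 lands with bottom-row=6; cleared 0 line(s) (total 0); column heights now [2 8 9 6], max=9
Drop 5: L rot3 at col 2 lands with bottom-row=7; cleared 0 line(s) (total 0); column heights now [2 8 10 10], max=10
Drop 6: I rot3 at col 0 lands with bottom-row=2; cleared 1 line(s) (total 1); column heights now [5 7 9 9], max=9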